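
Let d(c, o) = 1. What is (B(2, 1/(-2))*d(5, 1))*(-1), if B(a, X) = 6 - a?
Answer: -4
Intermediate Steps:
(B(2, 1/(-2))*d(5, 1))*(-1) = ((6 - 1*2)*1)*(-1) = ((6 - 2)*1)*(-1) = (4*1)*(-1) = 4*(-1) = -4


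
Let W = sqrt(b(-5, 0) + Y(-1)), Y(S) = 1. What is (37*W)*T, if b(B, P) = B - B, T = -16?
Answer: -592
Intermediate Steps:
b(B, P) = 0
W = 1 (W = sqrt(0 + 1) = sqrt(1) = 1)
(37*W)*T = (37*1)*(-16) = 37*(-16) = -592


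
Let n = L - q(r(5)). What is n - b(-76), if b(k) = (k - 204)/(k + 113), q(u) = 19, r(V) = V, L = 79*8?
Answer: 22961/37 ≈ 620.57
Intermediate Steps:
L = 632
b(k) = (-204 + k)/(113 + k)
n = 613 (n = 632 - 1*19 = 632 - 19 = 613)
n - b(-76) = 613 - (-204 - 76)/(113 - 76) = 613 - (-280)/37 = 613 - 1*(-280/37) = 613 + 280/37 = 22961/37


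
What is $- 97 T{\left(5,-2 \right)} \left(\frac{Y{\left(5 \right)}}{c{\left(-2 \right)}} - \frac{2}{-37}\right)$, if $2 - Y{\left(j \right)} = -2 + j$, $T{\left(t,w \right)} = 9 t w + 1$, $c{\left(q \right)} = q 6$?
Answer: $\frac{526613}{444} \approx 1186.1$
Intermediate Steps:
$c{\left(q \right)} = 6 q$
$T{\left(t,w \right)} = 1 + 9 t w$ ($T{\left(t,w \right)} = 9 t w + 1 = 1 + 9 t w$)
$Y{\left(j \right)} = 4 - j$ ($Y{\left(j \right)} = 2 - \left(-2 + j\right) = 4 - j$)
$- 97 T{\left(5,-2 \right)} \left(\frac{Y{\left(5 \right)}}{c{\left(-2 \right)}} - \frac{2}{-37}\right) = - 97 \left(1 + 9 \cdot 5 \left(-2\right)\right) \left(\frac{4 - 5}{6 \left(-2\right)} - \frac{2}{-37}\right) = - 97 \left(1 - 90\right) \left(\frac{4 - 5}{-12} - - \frac{2}{37}\right) = \left(-97\right) \left(-89\right) \left(\left(-1\right) \left(- \frac{1}{12}\right) + \frac{2}{37}\right) = 8633 \left(\frac{1}{12} + \frac{2}{37}\right) = 8633 \cdot \frac{61}{444} = \frac{526613}{444}$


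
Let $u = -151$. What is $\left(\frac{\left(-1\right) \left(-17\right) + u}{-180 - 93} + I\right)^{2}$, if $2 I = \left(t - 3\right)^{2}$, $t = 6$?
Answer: $\frac{7425625}{298116} \approx 24.909$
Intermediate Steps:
$I = \frac{9}{2}$ ($I = \frac{\left(6 - 3\right)^{2}}{2} = \frac{3^{2}}{2} = \frac{1}{2} \cdot 9 = \frac{9}{2} \approx 4.5$)
$\left(\frac{\left(-1\right) \left(-17\right) + u}{-180 - 93} + I\right)^{2} = \left(\frac{\left(-1\right) \left(-17\right) - 151}{-180 - 93} + \frac{9}{2}\right)^{2} = \left(\frac{17 - 151}{-273} + \frac{9}{2}\right)^{2} = \left(\left(-134\right) \left(- \frac{1}{273}\right) + \frac{9}{2}\right)^{2} = \left(\frac{134}{273} + \frac{9}{2}\right)^{2} = \left(\frac{2725}{546}\right)^{2} = \frac{7425625}{298116}$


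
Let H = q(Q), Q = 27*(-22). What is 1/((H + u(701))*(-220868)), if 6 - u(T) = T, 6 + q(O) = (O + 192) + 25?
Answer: 1/238095704 ≈ 4.2000e-9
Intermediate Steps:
Q = -594
q(O) = 211 + O (q(O) = -6 + ((O + 192) + 25) = -6 + ((192 + O) + 25) = -6 + (217 + O) = 211 + O)
u(T) = 6 - T
H = -383 (H = 211 - 594 = -383)
1/((H + u(701))*(-220868)) = 1/((-383 + (6 - 1*701))*(-220868)) = -1/220868/(-383 + (6 - 701)) = -1/220868/(-383 - 695) = -1/220868/(-1078) = -1/1078*(-1/220868) = 1/238095704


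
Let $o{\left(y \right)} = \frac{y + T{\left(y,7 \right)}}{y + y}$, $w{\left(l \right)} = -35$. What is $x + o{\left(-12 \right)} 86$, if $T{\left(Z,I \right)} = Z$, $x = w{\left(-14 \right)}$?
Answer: $51$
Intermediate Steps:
$x = -35$
$o{\left(y \right)} = 1$ ($o{\left(y \right)} = \frac{y + y}{y + y} = \frac{2 y}{2 y} = 2 y \frac{1}{2 y} = 1$)
$x + o{\left(-12 \right)} 86 = -35 + 1 \cdot 86 = -35 + 86 = 51$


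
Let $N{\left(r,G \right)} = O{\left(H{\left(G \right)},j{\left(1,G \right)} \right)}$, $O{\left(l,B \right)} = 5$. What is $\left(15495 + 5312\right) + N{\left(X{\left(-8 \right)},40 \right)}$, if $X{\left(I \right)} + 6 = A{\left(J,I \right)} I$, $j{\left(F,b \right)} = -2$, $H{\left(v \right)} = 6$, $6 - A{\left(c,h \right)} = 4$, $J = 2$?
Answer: $20812$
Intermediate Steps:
$A{\left(c,h \right)} = 2$ ($A{\left(c,h \right)} = 6 - 4 = 2$)
$X{\left(I \right)} = -6 + 2 I$
$N{\left(r,G \right)} = 5$
$\left(15495 + 5312\right) + N{\left(X{\left(-8 \right)},40 \right)} = \left(15495 + 5312\right) + 5 = 20807 + 5 = 20812$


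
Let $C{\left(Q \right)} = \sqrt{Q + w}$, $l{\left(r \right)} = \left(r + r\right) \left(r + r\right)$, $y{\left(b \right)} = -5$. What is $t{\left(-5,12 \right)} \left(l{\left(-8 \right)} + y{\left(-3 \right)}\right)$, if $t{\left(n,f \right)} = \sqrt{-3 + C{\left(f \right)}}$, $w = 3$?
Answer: $251 \sqrt{-3 + \sqrt{15}} \approx 234.52$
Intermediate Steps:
$l{\left(r \right)} = 4 r^{2}$ ($l{\left(r \right)} = 2 r 2 r = 4 r^{2}$)
$C{\left(Q \right)} = \sqrt{3 + Q}$ ($C{\left(Q \right)} = \sqrt{Q + 3} = \sqrt{3 + Q}$)
$t{\left(n,f \right)} = \sqrt{-3 + \sqrt{3 + f}}$
$t{\left(-5,12 \right)} \left(l{\left(-8 \right)} + y{\left(-3 \right)}\right) = \sqrt{-3 + \sqrt{3 + 12}} \left(4 \left(-8\right)^{2} - 5\right) = \sqrt{-3 + \sqrt{15}} \left(4 \cdot 64 - 5\right) = \sqrt{-3 + \sqrt{15}} \left(256 - 5\right) = \sqrt{-3 + \sqrt{15}} \cdot 251 = 251 \sqrt{-3 + \sqrt{15}}$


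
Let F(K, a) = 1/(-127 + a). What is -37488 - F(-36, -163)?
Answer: -10871519/290 ≈ -37488.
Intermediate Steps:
-37488 - F(-36, -163) = -37488 - 1/(-127 - 163) = -37488 - 1/(-290) = -37488 - 1*(-1/290) = -37488 + 1/290 = -10871519/290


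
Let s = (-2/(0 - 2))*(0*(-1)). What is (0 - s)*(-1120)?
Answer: 0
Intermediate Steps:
s = 0 (s = (-2/(-2))*0 = -½*(-2)*0 = 1*0 = 0)
(0 - s)*(-1120) = (0 - 1*0)*(-1120) = (0 + 0)*(-1120) = 0*(-1120) = 0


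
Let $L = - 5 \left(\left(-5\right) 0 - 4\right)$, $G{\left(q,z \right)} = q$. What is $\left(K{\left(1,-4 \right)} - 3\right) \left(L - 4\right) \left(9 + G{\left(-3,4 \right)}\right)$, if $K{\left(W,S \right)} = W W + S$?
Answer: $-576$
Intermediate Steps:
$K{\left(W,S \right)} = S + W^{2}$ ($K{\left(W,S \right)} = W^{2} + S = S + W^{2}$)
$L = 20$ ($L = - 5 \left(0 - 4\right) = \left(-5\right) \left(-4\right) = 20$)
$\left(K{\left(1,-4 \right)} - 3\right) \left(L - 4\right) \left(9 + G{\left(-3,4 \right)}\right) = \left(\left(-4 + 1^{2}\right) - 3\right) \left(20 - 4\right) \left(9 - 3\right) = \left(\left(-4 + 1\right) - 3\right) 16 \cdot 6 = \left(-3 - 3\right) 16 \cdot 6 = \left(-6\right) 16 \cdot 6 = \left(-96\right) 6 = -576$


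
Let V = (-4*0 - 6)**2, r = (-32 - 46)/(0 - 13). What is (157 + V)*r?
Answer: 1158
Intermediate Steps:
r = 6 (r = -78/(-13) = -78*(-1/13) = 6)
V = 36 (V = (0 - 6)**2 = (-6)**2 = 36)
(157 + V)*r = (157 + 36)*6 = 193*6 = 1158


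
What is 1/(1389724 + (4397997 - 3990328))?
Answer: 1/1797393 ≈ 5.5636e-7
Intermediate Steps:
1/(1389724 + (4397997 - 3990328)) = 1/(1389724 + 407669) = 1/1797393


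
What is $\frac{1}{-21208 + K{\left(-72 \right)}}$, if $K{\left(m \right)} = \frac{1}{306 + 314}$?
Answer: $- \frac{620}{13148959} \approx -4.7152 \cdot 10^{-5}$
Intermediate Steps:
$K{\left(m \right)} = \frac{1}{620}$
$\frac{1}{-21208 + K{\left(-72 \right)}} = \frac{1}{-21208 + \frac{1}{620}} = \frac{1}{- \frac{13148959}{620}} = - \frac{620}{13148959}$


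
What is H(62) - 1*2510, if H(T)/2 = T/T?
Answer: -2508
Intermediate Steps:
H(T) = 2 (H(T) = 2*(T/T) = 2*1 = 2)
H(62) - 1*2510 = 2 - 1*2510 = 2 - 2510 = -2508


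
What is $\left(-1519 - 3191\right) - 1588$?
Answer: $-6298$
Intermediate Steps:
$\left(-1519 - 3191\right) - 1588 = -4710 - 1588 = -6298$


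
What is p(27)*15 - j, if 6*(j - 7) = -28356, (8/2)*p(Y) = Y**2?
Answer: 29811/4 ≈ 7452.8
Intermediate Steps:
p(Y) = Y**2/4
j = -4719 (j = 7 + (1/6)*(-28356) = 7 - 4726 = -4719)
p(27)*15 - j = ((1/4)*27**2)*15 - 1*(-4719) = ((1/4)*729)*15 + 4719 = (729/4)*15 + 4719 = 10935/4 + 4719 = 29811/4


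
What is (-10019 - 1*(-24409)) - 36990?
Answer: -22600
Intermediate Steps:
(-10019 - 1*(-24409)) - 36990 = (-10019 + 24409) - 36990 = 14390 - 36990 = -22600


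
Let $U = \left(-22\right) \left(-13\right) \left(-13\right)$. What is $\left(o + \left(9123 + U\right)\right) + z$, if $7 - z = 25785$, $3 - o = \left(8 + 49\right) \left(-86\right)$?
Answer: $-15468$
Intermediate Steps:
$o = 4905$ ($o = 3 - \left(8 + 49\right) \left(-86\right) = 3 - 57 \left(-86\right) = 3 - -4902 = 3 + 4902 = 4905$)
$U = -3718$ ($U = 286 \left(-13\right) = -3718$)
$z = -25778$ ($z = 7 - 25785 = -25778$)
$\left(o + \left(9123 + U\right)\right) + z = \left(4905 + \left(9123 - 3718\right)\right) - 25778 = \left(4905 + 5405\right) - 25778 = 10310 - 25778 = -15468$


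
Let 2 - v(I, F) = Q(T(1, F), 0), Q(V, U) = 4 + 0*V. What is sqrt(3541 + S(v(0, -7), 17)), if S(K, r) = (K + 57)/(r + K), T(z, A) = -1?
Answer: sqrt(31902)/3 ≈ 59.537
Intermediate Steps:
Q(V, U) = 4 (Q(V, U) = 4 + 0 = 4)
v(I, F) = -2 (v(I, F) = 2 - 1*4 = 2 - 4 = -2)
S(K, r) = (57 + K)/(K + r)
sqrt(3541 + S(v(0, -7), 17)) = sqrt(3541 + (57 - 2)/(-2 + 17)) = sqrt(3541 + 55/15) = sqrt(3541 + (1/15)*55) = sqrt(3541 + 11/3) = sqrt(10634/3) = sqrt(31902)/3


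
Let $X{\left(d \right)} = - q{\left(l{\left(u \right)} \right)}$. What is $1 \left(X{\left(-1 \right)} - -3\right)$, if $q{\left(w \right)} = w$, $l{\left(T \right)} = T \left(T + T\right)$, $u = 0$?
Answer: $3$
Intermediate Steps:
$l{\left(T \right)} = 2 T^{2}$ ($l{\left(T \right)} = T 2 T = 2 T^{2}$)
$X{\left(d \right)} = 0$ ($X{\left(d \right)} = - 2 \cdot 0^{2} = - 2 \cdot 0 = \left(-1\right) 0 = 0$)
$1 \left(X{\left(-1 \right)} - -3\right) = 1 \left(0 - -3\right) = 1 \left(0 + \left(-1 + 4\right)\right) = 1 \left(0 + 3\right) = 1 \cdot 3 = 3$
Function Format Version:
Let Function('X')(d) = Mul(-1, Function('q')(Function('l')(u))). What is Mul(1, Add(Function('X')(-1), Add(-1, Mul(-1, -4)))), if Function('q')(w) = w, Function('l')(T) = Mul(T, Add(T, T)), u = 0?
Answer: 3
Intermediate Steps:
Function('l')(T) = Mul(2, Pow(T, 2)) (Function('l')(T) = Mul(T, Mul(2, T)) = Mul(2, Pow(T, 2)))
Function('X')(d) = 0 (Function('X')(d) = Mul(-1, Mul(2, Pow(0, 2))) = Mul(-1, Mul(2, 0)) = Mul(-1, 0) = 0)
Mul(1, Add(Function('X')(-1), Add(-1, Mul(-1, -4)))) = Mul(1, Add(0, Add(-1, Mul(-1, -4)))) = Mul(1, Add(0, Add(-1, 4))) = Mul(1, Add(0, 3)) = Mul(1, 3) = 3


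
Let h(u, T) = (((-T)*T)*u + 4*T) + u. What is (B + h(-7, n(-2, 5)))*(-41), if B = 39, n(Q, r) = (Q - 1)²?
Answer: -26035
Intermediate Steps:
n(Q, r) = (-1 + Q)²
h(u, T) = u + 4*T - u*T² (h(u, T) = ((-T²)*u + 4*T) + u = (-u*T² + 4*T) + u = (4*T - u*T²) + u = u + 4*T - u*T²)
(B + h(-7, n(-2, 5)))*(-41) = (39 + (-7 + 4*(-1 - 2)² - 1*(-7)*((-1 - 2)²)²))*(-41) = (39 + (-7 + 4*(-3)² - 1*(-7)*((-3)²)²))*(-41) = (39 + (-7 + 4*9 - 1*(-7)*9²))*(-41) = (39 + (-7 + 36 - 1*(-7)*81))*(-41) = (39 + (-7 + 36 + 567))*(-41) = (39 + 596)*(-41) = 635*(-41) = -26035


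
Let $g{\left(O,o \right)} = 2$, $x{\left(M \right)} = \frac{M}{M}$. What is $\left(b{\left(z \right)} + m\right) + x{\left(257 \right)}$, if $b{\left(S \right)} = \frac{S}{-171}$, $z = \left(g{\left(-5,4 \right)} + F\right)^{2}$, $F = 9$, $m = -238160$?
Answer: $- \frac{40725310}{171} \approx -2.3816 \cdot 10^{5}$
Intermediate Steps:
$x{\left(M \right)} = 1$
$z = 121$ ($z = \left(2 + 9\right)^{2} = 11^{2} = 121$)
$b{\left(S \right)} = - \frac{S}{171}$ ($b{\left(S \right)} = S \left(- \frac{1}{171}\right) = - \frac{S}{171}$)
$\left(b{\left(z \right)} + m\right) + x{\left(257 \right)} = \left(\left(- \frac{1}{171}\right) 121 - 238160\right) + 1 = \left(- \frac{121}{171} - 238160\right) + 1 = - \frac{40725481}{171} + 1 = - \frac{40725310}{171}$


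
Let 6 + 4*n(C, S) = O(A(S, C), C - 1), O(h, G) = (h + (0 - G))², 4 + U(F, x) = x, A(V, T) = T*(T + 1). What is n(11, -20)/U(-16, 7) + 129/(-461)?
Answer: 3428605/2766 ≈ 1239.6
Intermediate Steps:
A(V, T) = T*(1 + T)
U(F, x) = -4 + x
O(h, G) = (h - G)²
n(C, S) = -3/2 + (-1 + C - C*(1 + C))²/4 (n(C, S) = -3/2 + ((C - 1) - C*(1 + C))²/4 = -3/2 + ((-1 + C) - C*(1 + C))²/4 = -3/2 + (-1 + C - C*(1 + C))²/4)
n(11, -20)/U(-16, 7) + 129/(-461) = (-5/4 + (½)*11² + (¼)*11⁴)/(-4 + 7) + 129/(-461) = (-5/4 + (½)*121 + (¼)*14641)/3 + 129*(-1/461) = (-5/4 + 121/2 + 14641/4)*(⅓) - 129/461 = (7439/2)*(⅓) - 129/461 = 7439/6 - 129/461 = 3428605/2766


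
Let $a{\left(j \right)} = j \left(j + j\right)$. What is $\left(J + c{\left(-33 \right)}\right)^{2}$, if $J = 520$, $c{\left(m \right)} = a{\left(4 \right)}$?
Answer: $304704$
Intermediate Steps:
$a{\left(j \right)} = 2 j^{2}$ ($a{\left(j \right)} = j 2 j = 2 j^{2}$)
$c{\left(m \right)} = 32$ ($c{\left(m \right)} = 2 \cdot 4^{2} = 2 \cdot 16 = 32$)
$\left(J + c{\left(-33 \right)}\right)^{2} = \left(520 + 32\right)^{2} = 552^{2} = 304704$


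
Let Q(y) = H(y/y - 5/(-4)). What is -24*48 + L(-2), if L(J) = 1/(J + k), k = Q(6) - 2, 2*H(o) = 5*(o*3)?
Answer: -118648/103 ≈ -1151.9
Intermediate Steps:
H(o) = 15*o/2 (H(o) = (5*(o*3))/2 = (5*(3*o))/2 = (15*o)/2 = 15*o/2)
Q(y) = 135/8 (Q(y) = 15*(y/y - 5/(-4))/2 = 15*(1 - 5*(-¼))/2 = 15*(1 + 5/4)/2 = (15/2)*(9/4) = 135/8)
k = 119/8 (k = 135/8 - 2 = 119/8 ≈ 14.875)
L(J) = 1/(119/8 + J) (L(J) = 1/(J + 119/8) = 1/(119/8 + J))
-24*48 + L(-2) = -24*48 + 8/(119 + 8*(-2)) = -1152 + 8/(119 - 16) = -1152 + 8/103 = -118648/103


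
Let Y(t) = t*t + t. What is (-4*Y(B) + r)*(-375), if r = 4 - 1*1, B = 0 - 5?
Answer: 28875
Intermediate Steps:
B = -5
r = 3 (r = 4 - 1 = 3)
Y(t) = t + t**2 (Y(t) = t**2 + t = t + t**2)
(-4*Y(B) + r)*(-375) = (-(-20)*(1 - 5) + 3)*(-375) = (-(-20)*(-4) + 3)*(-375) = (-4*20 + 3)*(-375) = (-80 + 3)*(-375) = -77*(-375) = 28875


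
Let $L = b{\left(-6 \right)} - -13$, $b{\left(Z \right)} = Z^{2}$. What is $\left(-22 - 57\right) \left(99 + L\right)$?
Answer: $-11692$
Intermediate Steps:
$L = 49$ ($L = \left(-6\right)^{2} - -13 = 36 + 13 = 49$)
$\left(-22 - 57\right) \left(99 + L\right) = \left(-22 - 57\right) \left(99 + 49\right) = \left(-22 - 57\right) 148 = \left(-79\right) 148 = -11692$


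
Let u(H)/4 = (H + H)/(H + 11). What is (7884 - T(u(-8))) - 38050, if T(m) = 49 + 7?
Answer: -30222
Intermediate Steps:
u(H) = 8*H/(11 + H) (u(H) = 4*((H + H)/(H + 11)) = 4*((2*H)/(11 + H)) = 4*(2*H/(11 + H)) = 8*H/(11 + H))
T(m) = 56
(7884 - T(u(-8))) - 38050 = (7884 - 1*56) - 38050 = (7884 - 56) - 38050 = 7828 - 38050 = -30222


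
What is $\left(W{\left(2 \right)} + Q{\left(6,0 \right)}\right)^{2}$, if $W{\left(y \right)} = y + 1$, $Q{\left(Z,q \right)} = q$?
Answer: $9$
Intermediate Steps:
$W{\left(y \right)} = 1 + y$
$\left(W{\left(2 \right)} + Q{\left(6,0 \right)}\right)^{2} = \left(\left(1 + 2\right) + 0\right)^{2} = \left(3 + 0\right)^{2} = 3^{2} = 9$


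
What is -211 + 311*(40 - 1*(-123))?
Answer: 50482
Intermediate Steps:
-211 + 311*(40 - 1*(-123)) = -211 + 311*(40 + 123) = -211 + 311*163 = -211 + 50693 = 50482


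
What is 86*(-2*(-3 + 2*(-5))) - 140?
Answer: 2096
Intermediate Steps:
86*(-2*(-3 + 2*(-5))) - 140 = 86*(-2*(-3 - 10)) - 140 = 86*(-2*(-13)) - 140 = 86*26 - 140 = 2236 - 140 = 2096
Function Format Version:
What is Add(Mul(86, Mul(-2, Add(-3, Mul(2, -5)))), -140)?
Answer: 2096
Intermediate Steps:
Add(Mul(86, Mul(-2, Add(-3, Mul(2, -5)))), -140) = Add(Mul(86, Mul(-2, Add(-3, -10))), -140) = Add(Mul(86, Mul(-2, -13)), -140) = Add(Mul(86, 26), -140) = Add(2236, -140) = 2096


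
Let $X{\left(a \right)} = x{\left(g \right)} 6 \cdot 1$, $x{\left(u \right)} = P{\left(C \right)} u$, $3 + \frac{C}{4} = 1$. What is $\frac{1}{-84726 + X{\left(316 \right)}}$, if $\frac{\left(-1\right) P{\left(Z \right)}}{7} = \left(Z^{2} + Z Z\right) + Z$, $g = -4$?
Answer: $- \frac{1}{64566} \approx -1.5488 \cdot 10^{-5}$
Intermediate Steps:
$C = -8$ ($C = -12 + 4 \cdot 1 = -12 + 4 = -8$)
$P{\left(Z \right)} = - 14 Z^{2} - 7 Z$ ($P{\left(Z \right)} = - 7 \left(\left(Z^{2} + Z Z\right) + Z\right) = - 7 \left(\left(Z^{2} + Z^{2}\right) + Z\right) = - 7 \left(2 Z^{2} + Z\right) = - 7 \left(Z + 2 Z^{2}\right) = - 14 Z^{2} - 7 Z$)
$x{\left(u \right)} = - 840 u$ ($x{\left(u \right)} = \left(-7\right) \left(-8\right) \left(1 + 2 \left(-8\right)\right) u = \left(-7\right) \left(-8\right) \left(1 - 16\right) u = \left(-7\right) \left(-8\right) \left(-15\right) u = - 840 u$)
$X{\left(a \right)} = 20160$ ($X{\left(a \right)} = \left(-840\right) \left(-4\right) 6 \cdot 1 = 3360 \cdot 6 \cdot 1 = 20160 \cdot 1 = 20160$)
$\frac{1}{-84726 + X{\left(316 \right)}} = \frac{1}{-84726 + 20160} = \frac{1}{-64566} = - \frac{1}{64566}$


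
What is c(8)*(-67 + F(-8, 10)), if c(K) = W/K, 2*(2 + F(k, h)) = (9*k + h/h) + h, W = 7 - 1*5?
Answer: -199/8 ≈ -24.875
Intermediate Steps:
W = 2 (W = 7 - 5 = 2)
F(k, h) = -3/2 + h/2 + 9*k/2 (F(k, h) = -2 + ((9*k + h/h) + h)/2 = -2 + ((9*k + 1) + h)/2 = -2 + ((1 + 9*k) + h)/2 = -2 + (1 + h + 9*k)/2 = -2 + (½ + h/2 + 9*k/2) = -3/2 + h/2 + 9*k/2)
c(K) = 2/K
c(8)*(-67 + F(-8, 10)) = (2/8)*(-67 + (-3/2 + (½)*10 + (9/2)*(-8))) = (2*(⅛))*(-67 + (-3/2 + 5 - 36)) = (-67 - 65/2)/4 = (¼)*(-199/2) = -199/8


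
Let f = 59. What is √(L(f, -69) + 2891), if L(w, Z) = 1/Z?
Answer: √13763982/69 ≈ 53.768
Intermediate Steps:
√(L(f, -69) + 2891) = √(1/(-69) + 2891) = √(-1/69 + 2891) = √(199478/69) = √13763982/69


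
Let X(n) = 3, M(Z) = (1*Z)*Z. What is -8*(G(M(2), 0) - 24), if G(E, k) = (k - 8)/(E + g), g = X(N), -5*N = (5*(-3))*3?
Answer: 1408/7 ≈ 201.14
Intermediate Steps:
N = 9 (N = -5*(-3)*3/5 = -(-3)*3 = -⅕*(-45) = 9)
M(Z) = Z² (M(Z) = Z*Z = Z²)
g = 3
G(E, k) = (-8 + k)/(3 + E) (G(E, k) = (k - 8)/(E + 3) = (-8 + k)/(3 + E))
-8*(G(M(2), 0) - 24) = -8*((-8 + 0)/(3 + 2²) - 24) = -8*(-8/(3 + 4) - 24) = -8*(-8/7 - 24) = -8*(-176/7) = 1408/7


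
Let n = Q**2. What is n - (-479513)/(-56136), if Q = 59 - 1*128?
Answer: 266783983/56136 ≈ 4752.5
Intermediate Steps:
Q = -69 (Q = 59 - 128 = -69)
n = 4761 (n = (-69)**2 = 4761)
n - (-479513)/(-56136) = 4761 - (-479513)/(-56136) = 4761 - (-479513)*(-1)/56136 = 4761 - 1*479513/56136 = 4761 - 479513/56136 = 266783983/56136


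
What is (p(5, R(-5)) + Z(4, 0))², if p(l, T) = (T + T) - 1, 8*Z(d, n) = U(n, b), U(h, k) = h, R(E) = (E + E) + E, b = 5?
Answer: 961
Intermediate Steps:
R(E) = 3*E (R(E) = 2*E + E = 3*E)
Z(d, n) = n/8
p(l, T) = -1 + 2*T (p(l, T) = 2*T - 1 = -1 + 2*T)
(p(5, R(-5)) + Z(4, 0))² = ((-1 + 2*(3*(-5))) + (⅛)*0)² = ((-1 + 2*(-15)) + 0)² = ((-1 - 30) + 0)² = (-31 + 0)² = (-31)² = 961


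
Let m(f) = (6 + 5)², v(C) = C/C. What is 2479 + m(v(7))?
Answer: 2600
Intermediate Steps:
v(C) = 1
m(f) = 121 (m(f) = 11² = 121)
2479 + m(v(7)) = 2479 + 121 = 2600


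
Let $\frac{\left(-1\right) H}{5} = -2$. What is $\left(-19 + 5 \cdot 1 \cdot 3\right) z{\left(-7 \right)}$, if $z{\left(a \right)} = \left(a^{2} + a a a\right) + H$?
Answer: $1136$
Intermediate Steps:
$H = 10$ ($H = \left(-5\right) \left(-2\right) = 10$)
$z{\left(a \right)} = 10 + a^{2} + a^{3}$ ($z{\left(a \right)} = \left(a^{2} + a a a\right) + 10 = \left(a^{2} + a^{2} a\right) + 10 = \left(a^{2} + a^{3}\right) + 10 = 10 + a^{2} + a^{3}$)
$\left(-19 + 5 \cdot 1 \cdot 3\right) z{\left(-7 \right)} = \left(-19 + 5 \cdot 1 \cdot 3\right) \left(10 + \left(-7\right)^{2} + \left(-7\right)^{3}\right) = \left(-19 + 5 \cdot 3\right) \left(10 + 49 - 343\right) = \left(-19 + 15\right) \left(-284\right) = \left(-4\right) \left(-284\right) = 1136$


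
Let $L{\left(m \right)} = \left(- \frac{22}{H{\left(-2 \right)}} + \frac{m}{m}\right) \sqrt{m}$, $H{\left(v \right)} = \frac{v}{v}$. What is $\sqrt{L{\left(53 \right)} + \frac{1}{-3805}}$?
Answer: $\frac{\sqrt{-3805 - 304038525 \sqrt{53}}}{3805} \approx 12.365 i$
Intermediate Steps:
$H{\left(v \right)} = 1$
$L{\left(m \right)} = - 21 \sqrt{m}$ ($L{\left(m \right)} = \left(- \frac{22}{1} + \frac{m}{m}\right) \sqrt{m} = \left(\left(-22\right) 1 + 1\right) \sqrt{m} = \left(-22 + 1\right) \sqrt{m} = - 21 \sqrt{m}$)
$\sqrt{L{\left(53 \right)} + \frac{1}{-3805}} = \sqrt{- 21 \sqrt{53} + \frac{1}{-3805}} = \sqrt{- 21 \sqrt{53} - \frac{1}{3805}} = \sqrt{- \frac{1}{3805} - 21 \sqrt{53}}$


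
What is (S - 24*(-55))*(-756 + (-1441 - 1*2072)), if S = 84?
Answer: -5993676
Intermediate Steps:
(S - 24*(-55))*(-756 + (-1441 - 1*2072)) = (84 - 24*(-55))*(-756 + (-1441 - 1*2072)) = (84 + 1320)*(-756 + (-1441 - 2072)) = 1404*(-756 - 3513) = 1404*(-4269) = -5993676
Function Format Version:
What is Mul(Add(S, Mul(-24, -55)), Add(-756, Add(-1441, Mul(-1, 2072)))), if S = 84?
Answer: -5993676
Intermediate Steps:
Mul(Add(S, Mul(-24, -55)), Add(-756, Add(-1441, Mul(-1, 2072)))) = Mul(Add(84, Mul(-24, -55)), Add(-756, Add(-1441, Mul(-1, 2072)))) = Mul(Add(84, 1320), Add(-756, Add(-1441, -2072))) = Mul(1404, Add(-756, -3513)) = Mul(1404, -4269) = -5993676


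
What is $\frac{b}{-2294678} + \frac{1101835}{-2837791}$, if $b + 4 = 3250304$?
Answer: $- \frac{5876014310715}{3255908288149} \approx -1.8047$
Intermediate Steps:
$b = 3250300$ ($b = -4 + 3250304 = 3250300$)
$\frac{b}{-2294678} + \frac{1101835}{-2837791} = \frac{3250300}{-2294678} + \frac{1101835}{-2837791} = 3250300 \left(- \frac{1}{2294678}\right) + 1101835 \left(- \frac{1}{2837791}\right) = - \frac{1625150}{1147339} - \frac{1101835}{2837791} = - \frac{5876014310715}{3255908288149}$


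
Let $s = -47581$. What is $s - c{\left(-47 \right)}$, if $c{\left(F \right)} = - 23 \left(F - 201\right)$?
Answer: $-53285$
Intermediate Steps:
$c{\left(F \right)} = 4623 - 23 F$ ($c{\left(F \right)} = - 23 \left(-201 + F\right) = 4623 - 23 F$)
$s - c{\left(-47 \right)} = -47581 - \left(4623 - -1081\right) = -47581 - \left(4623 + 1081\right) = -47581 - 5704 = -53285$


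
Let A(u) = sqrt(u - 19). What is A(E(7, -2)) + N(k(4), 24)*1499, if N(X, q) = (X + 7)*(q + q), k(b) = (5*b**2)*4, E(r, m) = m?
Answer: 23528304 + I*sqrt(21) ≈ 2.3528e+7 + 4.5826*I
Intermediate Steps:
k(b) = 20*b**2
N(X, q) = 2*q*(7 + X) (N(X, q) = (7 + X)*(2*q) = 2*q*(7 + X))
A(u) = sqrt(-19 + u)
A(E(7, -2)) + N(k(4), 24)*1499 = sqrt(-19 - 2) + (2*24*(7 + 20*4**2))*1499 = sqrt(-21) + (2*24*(7 + 20*16))*1499 = I*sqrt(21) + (2*24*(7 + 320))*1499 = I*sqrt(21) + (2*24*327)*1499 = I*sqrt(21) + 15696*1499 = I*sqrt(21) + 23528304 = 23528304 + I*sqrt(21)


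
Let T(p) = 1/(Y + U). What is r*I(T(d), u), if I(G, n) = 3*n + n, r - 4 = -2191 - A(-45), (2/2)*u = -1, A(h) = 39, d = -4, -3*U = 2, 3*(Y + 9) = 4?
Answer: 8904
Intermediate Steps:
Y = -23/3 (Y = -9 + (⅓)*4 = -9 + 4/3 = -23/3 ≈ -7.6667)
U = -⅔ (U = -⅓*2 = -⅔ ≈ -0.66667)
T(p) = -3/25 (T(p) = 1/(-23/3 - ⅔) = 1/(-25/3) = -3/25)
u = -1
r = -2226 (r = 4 + (-2191 - 1*39) = 4 + (-2191 - 39) = 4 - 2230 = -2226)
I(G, n) = 4*n
r*I(T(d), u) = -8904*(-1) = -2226*(-4) = 8904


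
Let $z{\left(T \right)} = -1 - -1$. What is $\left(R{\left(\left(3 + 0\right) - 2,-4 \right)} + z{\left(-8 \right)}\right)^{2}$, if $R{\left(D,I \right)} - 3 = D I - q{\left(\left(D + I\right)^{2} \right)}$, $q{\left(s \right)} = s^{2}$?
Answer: $6724$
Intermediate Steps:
$z{\left(T \right)} = 0$ ($z{\left(T \right)} = -1 + 1 = 0$)
$R{\left(D,I \right)} = 3 - \left(D + I\right)^{4} + D I$ ($R{\left(D,I \right)} = 3 + \left(D I - \left(\left(D + I\right)^{2}\right)^{2}\right) = 3 + \left(D I - \left(D + I\right)^{4}\right) = 3 + \left(- \left(D + I\right)^{4} + D I\right) = 3 - \left(D + I\right)^{4} + D I$)
$\left(R{\left(\left(3 + 0\right) - 2,-4 \right)} + z{\left(-8 \right)}\right)^{2} = \left(\left(3 - \left(\left(\left(3 + 0\right) - 2\right) - 4\right)^{4} + \left(\left(3 + 0\right) - 2\right) \left(-4\right)\right) + 0\right)^{2} = \left(\left(3 - \left(\left(3 - 2\right) - 4\right)^{4} + \left(3 - 2\right) \left(-4\right)\right) + 0\right)^{2} = \left(\left(3 - \left(1 - 4\right)^{4} + 1 \left(-4\right)\right) + 0\right)^{2} = \left(\left(3 - \left(-3\right)^{4} - 4\right) + 0\right)^{2} = \left(\left(3 - 81 - 4\right) + 0\right)^{2} = \left(-82 + 0\right)^{2} = \left(-82\right)^{2} = 6724$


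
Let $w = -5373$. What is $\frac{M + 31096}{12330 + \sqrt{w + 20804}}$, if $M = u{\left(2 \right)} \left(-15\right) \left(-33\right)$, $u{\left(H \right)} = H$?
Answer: $\frac{395620380}{152013469} - \frac{32086 \sqrt{15431}}{152013469} \approx 2.5763$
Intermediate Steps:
$M = 990$ ($M = 2 \left(-15\right) \left(-33\right) = \left(-30\right) \left(-33\right) = 990$)
$\frac{M + 31096}{12330 + \sqrt{w + 20804}} = \frac{990 + 31096}{12330 + \sqrt{-5373 + 20804}} = \frac{32086}{12330 + \sqrt{15431}}$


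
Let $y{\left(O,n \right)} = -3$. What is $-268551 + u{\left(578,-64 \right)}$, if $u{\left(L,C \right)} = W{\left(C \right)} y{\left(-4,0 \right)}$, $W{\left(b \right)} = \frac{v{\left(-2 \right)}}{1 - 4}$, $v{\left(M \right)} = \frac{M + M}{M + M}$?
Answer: $-268550$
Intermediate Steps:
$v{\left(M \right)} = 1$ ($v{\left(M \right)} = \frac{2 M}{2 M} = 2 M \frac{1}{2 M} = 1$)
$W{\left(b \right)} = - \frac{1}{3}$ ($W{\left(b \right)} = 1 \frac{1}{1 - 4} = 1 \frac{1}{-3} = 1 \left(- \frac{1}{3}\right) = - \frac{1}{3}$)
$u{\left(L,C \right)} = 1$ ($u{\left(L,C \right)} = \left(- \frac{1}{3}\right) \left(-3\right) = 1$)
$-268551 + u{\left(578,-64 \right)} = -268551 + 1 = -268550$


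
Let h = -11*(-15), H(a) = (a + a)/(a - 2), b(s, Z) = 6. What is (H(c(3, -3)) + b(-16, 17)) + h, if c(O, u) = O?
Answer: 177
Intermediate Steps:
H(a) = 2*a/(-2 + a) (H(a) = (2*a)/(-2 + a) = 2*a/(-2 + a))
h = 165
(H(c(3, -3)) + b(-16, 17)) + h = (2*3/(-2 + 3) + 6) + 165 = (2*3/1 + 6) + 165 = (2*3*1 + 6) + 165 = (6 + 6) + 165 = 12 + 165 = 177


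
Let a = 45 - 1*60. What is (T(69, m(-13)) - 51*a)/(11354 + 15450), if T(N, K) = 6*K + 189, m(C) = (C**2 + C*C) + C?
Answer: 726/6701 ≈ 0.10834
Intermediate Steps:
m(C) = C + 2*C**2 (m(C) = (C**2 + C**2) + C = 2*C**2 + C = C + 2*C**2)
a = -15 (a = 45 - 60 = -15)
T(N, K) = 189 + 6*K
(T(69, m(-13)) - 51*a)/(11354 + 15450) = ((189 + 6*(-13*(1 + 2*(-13)))) - 51*(-15))/(11354 + 15450) = ((189 + 6*(-13*(1 - 26))) + 765)/26804 = ((189 + 6*(-13*(-25))) + 765)*(1/26804) = ((189 + 6*325) + 765)*(1/26804) = ((189 + 1950) + 765)*(1/26804) = (2139 + 765)*(1/26804) = 2904*(1/26804) = 726/6701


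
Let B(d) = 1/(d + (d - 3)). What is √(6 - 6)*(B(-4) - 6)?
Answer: 0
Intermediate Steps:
B(d) = 1/(-3 + 2*d) (B(d) = 1/(d + (-3 + d)) = 1/(-3 + 2*d))
√(6 - 6)*(B(-4) - 6) = √(6 - 6)*(1/(-3 + 2*(-4)) - 6) = √0*(1/(-3 - 8) - 6) = 0*(1/(-11) - 6) = 0*(-1/11 - 6) = 0*(-67/11) = 0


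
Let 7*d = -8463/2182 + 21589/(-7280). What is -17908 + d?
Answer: -995691881799/55597360 ≈ -17909.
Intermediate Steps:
d = -54358919/55597360 (d = (-8463/2182 + 21589/(-7280))/7 = (-8463*1/2182 + 21589*(-1/7280))/7 = (-8463/2182 - 21589/7280)/7 = (⅐)*(-54358919/7942480) = -54358919/55597360 ≈ -0.97773)
-17908 + d = -17908 - 54358919/55597360 = -995691881799/55597360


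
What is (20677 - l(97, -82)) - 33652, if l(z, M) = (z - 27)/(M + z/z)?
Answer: -1050905/81 ≈ -12974.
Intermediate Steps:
l(z, M) = (-27 + z)/(1 + M) (l(z, M) = (-27 + z)/(M + 1) = (-27 + z)/(1 + M))
(20677 - l(97, -82)) - 33652 = (20677 - (-27 + 97)/(1 - 82)) - 33652 = (20677 - 70/(-81)) - 33652 = (20677 - (-1)*70/81) - 33652 = (20677 - 1*(-70/81)) - 33652 = (20677 + 70/81) - 33652 = 1674907/81 - 33652 = -1050905/81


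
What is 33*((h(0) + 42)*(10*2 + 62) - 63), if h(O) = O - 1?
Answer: 108867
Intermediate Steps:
h(O) = -1 + O
33*((h(0) + 42)*(10*2 + 62) - 63) = 33*(((-1 + 0) + 42)*(10*2 + 62) - 63) = 33*((-1 + 42)*(20 + 62) - 63) = 33*(41*82 - 63) = 33*(3362 - 63) = 33*3299 = 108867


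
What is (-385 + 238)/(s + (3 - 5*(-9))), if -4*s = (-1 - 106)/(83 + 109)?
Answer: -112896/36971 ≈ -3.0536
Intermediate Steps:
s = 107/768 (s = -(-1 - 106)/(4*(83 + 109)) = -(-107)/(4*192) = -1/4*(-107/192) = 107/768 ≈ 0.13932)
(-385 + 238)/(s + (3 - 5*(-9))) = (-385 + 238)/(107/768 + (3 - 5*(-9))) = -147/(107/768 + (3 + 45)) = -147/(107/768 + 48) = -147/36971/768 = -147*768/36971 = -112896/36971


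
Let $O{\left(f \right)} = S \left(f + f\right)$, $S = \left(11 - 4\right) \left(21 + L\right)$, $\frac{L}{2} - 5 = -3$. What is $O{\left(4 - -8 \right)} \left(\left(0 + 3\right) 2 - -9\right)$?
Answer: $63000$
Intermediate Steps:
$L = 4$ ($L = 10 + 2 \left(-3\right) = 10 - 6 = 4$)
$S = 175$ ($S = \left(11 - 4\right) \left(21 + 4\right) = 7 \cdot 25 = 175$)
$O{\left(f \right)} = 350 f$ ($O{\left(f \right)} = 175 \left(f + f\right) = 175 \cdot 2 f = 350 f$)
$O{\left(4 - -8 \right)} \left(\left(0 + 3\right) 2 - -9\right) = 350 \left(4 - -8\right) \left(\left(0 + 3\right) 2 - -9\right) = 350 \left(4 + 8\right) \left(3 \cdot 2 + 9\right) = 350 \cdot 12 \left(6 + 9\right) = 4200 \cdot 15 = 63000$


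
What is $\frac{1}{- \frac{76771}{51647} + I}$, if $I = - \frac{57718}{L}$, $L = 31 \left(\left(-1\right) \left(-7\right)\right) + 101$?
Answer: $- \frac{8211873}{1502687362} \approx -0.0054648$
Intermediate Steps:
$L = 318$ ($L = 31 \cdot 7 + 101 = 217 + 101 = 318$)
$I = - \frac{28859}{159}$ ($I = - \frac{57718}{318} = \left(-57718\right) \frac{1}{318} = - \frac{28859}{159} \approx -181.5$)
$\frac{1}{- \frac{76771}{51647} + I} = \frac{1}{- \frac{76771}{51647} - \frac{28859}{159}} = \frac{1}{- \frac{1502687362}{8211873}} = - \frac{8211873}{1502687362}$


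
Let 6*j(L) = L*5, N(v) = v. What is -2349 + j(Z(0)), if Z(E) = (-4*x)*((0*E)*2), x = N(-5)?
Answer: -2349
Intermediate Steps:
x = -5
Z(E) = 0 (Z(E) = (-4*(-5))*((0*E)*2) = 20*(0*2) = 20*0 = 0)
j(L) = 5*L/6 (j(L) = (L*5)/6 = (5*L)/6 = 5*L/6)
-2349 + j(Z(0)) = -2349 + (5/6)*0 = -2349 + 0 = -2349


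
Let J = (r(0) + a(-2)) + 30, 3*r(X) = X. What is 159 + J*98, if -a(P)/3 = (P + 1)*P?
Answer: 2511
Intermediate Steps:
r(X) = X/3
a(P) = -3*P*(1 + P) (a(P) = -3*(P + 1)*P = -3*(1 + P)*P = -3*P*(1 + P))
J = 24 (J = ((1/3)*0 - 3*(-2)*(1 - 2)) + 30 = (0 - 3*(-2)*(-1)) + 30 = (0 - 6) + 30 = -6 + 30 = 24)
159 + J*98 = 159 + 24*98 = 159 + 2352 = 2511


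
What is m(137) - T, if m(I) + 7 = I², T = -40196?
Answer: 58958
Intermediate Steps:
m(I) = -7 + I²
m(137) - T = (-7 + 137²) - 1*(-40196) = (-7 + 18769) + 40196 = 18762 + 40196 = 58958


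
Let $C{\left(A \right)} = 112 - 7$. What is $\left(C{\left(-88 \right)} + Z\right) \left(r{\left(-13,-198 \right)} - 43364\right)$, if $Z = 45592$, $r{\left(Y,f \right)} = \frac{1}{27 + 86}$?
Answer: $- \frac{223921286307}{113} \approx -1.9816 \cdot 10^{9}$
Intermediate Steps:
$r{\left(Y,f \right)} = \frac{1}{113}$
$C{\left(A \right)} = 105$ ($C{\left(A \right)} = 112 - 7 = 105$)
$\left(C{\left(-88 \right)} + Z\right) \left(r{\left(-13,-198 \right)} - 43364\right) = \left(105 + 45592\right) \left(\frac{1}{113} - 43364\right) = 45697 \left(- \frac{4900131}{113}\right) = - \frac{223921286307}{113}$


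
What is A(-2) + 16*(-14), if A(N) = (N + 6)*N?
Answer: -232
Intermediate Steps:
A(N) = N*(6 + N) (A(N) = (6 + N)*N = N*(6 + N))
A(-2) + 16*(-14) = -2*(6 - 2) + 16*(-14) = -2*4 - 224 = -8 - 224 = -232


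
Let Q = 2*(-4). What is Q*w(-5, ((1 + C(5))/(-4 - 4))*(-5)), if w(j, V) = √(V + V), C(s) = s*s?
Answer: -4*√130 ≈ -45.607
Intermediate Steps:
C(s) = s²
w(j, V) = √2*√V (w(j, V) = √(2*V) = √2*√V)
Q = -8
Q*w(-5, ((1 + C(5))/(-4 - 4))*(-5)) = -8*√2*√(((1 + 5²)/(-4 - 4))*(-5)) = -8*√2*√(((1 + 25)/(-8))*(-5)) = -8*√2*√((26*(-⅛))*(-5)) = -8*√2*√(-13/4*(-5)) = -8*√2*√(65/4) = -8*√2*√65/2 = -4*√130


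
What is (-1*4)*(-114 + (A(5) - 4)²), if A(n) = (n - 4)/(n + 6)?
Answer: 47780/121 ≈ 394.88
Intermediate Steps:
A(n) = (-4 + n)/(6 + n)
(-1*4)*(-114 + (A(5) - 4)²) = (-1*4)*(-114 + ((-4 + 5)/(6 + 5) - 4)²) = -4*(-114 + (1/11 - 4)²) = -4*(-114 + (-43/11)²) = -4*(-114 + 1849/121) = -4*(-11945/121) = 47780/121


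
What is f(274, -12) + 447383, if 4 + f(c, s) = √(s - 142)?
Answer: 447379 + I*√154 ≈ 4.4738e+5 + 12.41*I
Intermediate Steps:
f(c, s) = -4 + √(-142 + s) (f(c, s) = -4 + √(s - 142) = -4 + √(-142 + s))
f(274, -12) + 447383 = (-4 + √(-142 - 12)) + 447383 = (-4 + √(-154)) + 447383 = (-4 + I*√154) + 447383 = 447379 + I*√154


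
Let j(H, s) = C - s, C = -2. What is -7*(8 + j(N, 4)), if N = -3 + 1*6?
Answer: -14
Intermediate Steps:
N = 3 (N = -3 + 6 = 3)
j(H, s) = -2 - s
-7*(8 + j(N, 4)) = -7*(8 + (-2 - 1*4)) = -7*(8 + (-2 - 4)) = -7*(8 - 6) = -7*2 = -14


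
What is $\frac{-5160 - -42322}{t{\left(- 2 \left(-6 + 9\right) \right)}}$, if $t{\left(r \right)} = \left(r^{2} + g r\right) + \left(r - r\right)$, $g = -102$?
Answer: $\frac{18581}{324} \approx 57.349$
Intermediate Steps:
$t{\left(r \right)} = r^{2} - 102 r$ ($t{\left(r \right)} = \left(r^{2} - 102 r\right) + \left(r - r\right) = \left(r^{2} - 102 r\right) + 0 = r^{2} - 102 r$)
$\frac{-5160 - -42322}{t{\left(- 2 \left(-6 + 9\right) \right)}} = \frac{-5160 - -42322}{- 2 \left(-6 + 9\right) \left(-102 - 2 \left(-6 + 9\right)\right)} = \frac{-5160 + 42322}{\left(-2\right) 3 \left(-102 - 6\right)} = \frac{37162}{\left(-6\right) \left(-102 - 6\right)} = \frac{37162}{\left(-6\right) \left(-108\right)} = \frac{37162}{648} = 37162 \cdot \frac{1}{648} = \frac{18581}{324}$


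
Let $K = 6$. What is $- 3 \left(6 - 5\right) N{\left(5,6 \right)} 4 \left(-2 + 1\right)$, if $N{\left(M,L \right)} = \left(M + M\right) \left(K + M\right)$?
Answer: $1320$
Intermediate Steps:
$N{\left(M,L \right)} = 2 M \left(6 + M\right)$ ($N{\left(M,L \right)} = \left(M + M\right) \left(6 + M\right) = 2 M \left(6 + M\right)$)
$- 3 \left(6 - 5\right) N{\left(5,6 \right)} 4 \left(-2 + 1\right) = - 3 \left(6 - 5\right) 2 \cdot 5 \left(6 + 5\right) 4 \left(-2 + 1\right) = \left(-3\right) 1 \cdot 2 \cdot 5 \cdot 11 \cdot 4 \left(-1\right) = \left(-3\right) 110 \left(-4\right) = \left(-330\right) \left(-4\right) = 1320$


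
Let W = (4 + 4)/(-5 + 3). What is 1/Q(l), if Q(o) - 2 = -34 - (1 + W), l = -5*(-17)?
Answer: -1/29 ≈ -0.034483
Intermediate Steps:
W = -4 (W = 8/(-2) = 8*(-½) = -4)
l = 85
Q(o) = -29 (Q(o) = 2 + (-34 - (1 - 4)) = 2 + (-34 - (-3)) = 2 + (-34 - 1*(-3)) = 2 + (-34 + 3) = 2 - 31 = -29)
1/Q(l) = 1/(-29) = -1/29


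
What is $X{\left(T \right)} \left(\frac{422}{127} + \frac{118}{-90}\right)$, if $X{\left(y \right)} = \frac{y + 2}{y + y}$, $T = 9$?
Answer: $\frac{126467}{102870} \approx 1.2294$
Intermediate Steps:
$X{\left(y \right)} = \frac{2 + y}{2 y}$
$X{\left(T \right)} \left(\frac{422}{127} + \frac{118}{-90}\right) = \frac{2 + 9}{2 \cdot 9} \left(\frac{422}{127} + \frac{118}{-90}\right) = \frac{1}{2} \cdot \frac{1}{9} \cdot 11 \left(422 \cdot \frac{1}{127} + 118 \left(- \frac{1}{90}\right)\right) = \frac{11 \left(\frac{422}{127} - \frac{59}{45}\right)}{18} = \frac{11}{18} \cdot \frac{11497}{5715} = \frac{126467}{102870}$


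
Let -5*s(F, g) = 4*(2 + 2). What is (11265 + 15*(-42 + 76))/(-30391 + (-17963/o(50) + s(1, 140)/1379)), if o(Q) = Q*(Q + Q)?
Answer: -27062875000/69856910659 ≈ -0.38740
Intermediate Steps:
o(Q) = 2*Q**2 (o(Q) = Q*(2*Q) = 2*Q**2)
s(F, g) = -16/5 (s(F, g) = -4*(2 + 2)/5 = -4*4/5 = -1/5*16 = -16/5)
(11265 + 15*(-42 + 76))/(-30391 + (-17963/o(50) + s(1, 140)/1379)) = (11265 + 15*(-42 + 76))/(-30391 + (-17963/(2*50**2) - 16/5/1379)) = (11265 + 15*34)/(-30391 + (-17963/(2*2500) - 16/5*1/1379)) = (11265 + 510)/(-30391 + (-17963/5000 - 16/6895)) = 11775/(-30391 + (-17963*1/5000 - 16/6895)) = 11775/(-30391 + (-17963/5000 - 16/6895)) = 11775/(-30391 - 24786977/6895000) = 11775/(-209570731977/6895000) = 11775*(-6895000/209570731977) = -27062875000/69856910659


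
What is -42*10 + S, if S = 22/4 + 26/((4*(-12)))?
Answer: -9961/24 ≈ -415.04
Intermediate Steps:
S = 119/24 (S = 22*(1/4) + 26/(-48) = 11/2 + 26*(-1/48) = 11/2 - 13/24 = 119/24 ≈ 4.9583)
-42*10 + S = -42*10 + 119/24 = -420 + 119/24 = -9961/24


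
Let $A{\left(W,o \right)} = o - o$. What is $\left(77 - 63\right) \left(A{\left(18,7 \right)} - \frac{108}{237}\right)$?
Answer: $- \frac{504}{79} \approx -6.3797$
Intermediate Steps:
$A{\left(W,o \right)} = 0$
$\left(77 - 63\right) \left(A{\left(18,7 \right)} - \frac{108}{237}\right) = \left(77 - 63\right) \left(0 - \frac{108}{237}\right) = 14 \left(0 - \frac{36}{79}\right) = 14 \left(- \frac{36}{79}\right) = - \frac{504}{79}$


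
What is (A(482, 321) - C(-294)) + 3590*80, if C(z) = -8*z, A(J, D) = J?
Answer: 285330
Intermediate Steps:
(A(482, 321) - C(-294)) + 3590*80 = (482 - (-8)*(-294)) + 3590*80 = (482 - 1*2352) + 287200 = (482 - 2352) + 287200 = -1870 + 287200 = 285330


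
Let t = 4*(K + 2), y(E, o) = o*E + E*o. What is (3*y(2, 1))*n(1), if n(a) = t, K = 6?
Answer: 384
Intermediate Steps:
y(E, o) = 2*E*o (y(E, o) = E*o + E*o = 2*E*o)
t = 32 (t = 4*(6 + 2) = 4*8 = 32)
n(a) = 32
(3*y(2, 1))*n(1) = (3*(2*2*1))*32 = (3*4)*32 = 12*32 = 384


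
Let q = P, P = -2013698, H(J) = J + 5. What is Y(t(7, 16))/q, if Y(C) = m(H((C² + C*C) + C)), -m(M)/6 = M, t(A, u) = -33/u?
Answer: 4395/128876672 ≈ 3.4102e-5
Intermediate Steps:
H(J) = 5 + J
m(M) = -6*M
Y(C) = -30 - 12*C² - 6*C (Y(C) = -6*(5 + ((C² + C*C) + C)) = -6*(5 + ((C² + C²) + C)) = -6*(5 + (2*C² + C)) = -6*(5 + (C + 2*C²)) = -6*(5 + C + 2*C²) = -30 - 12*C² - 6*C)
q = -2013698
Y(t(7, 16))/q = (-30 - 6*(-33/16)*(1 + 2*(-33/16)))/(-2013698) = (-30 - 6*(-33*1/16)*(1 + 2*(-33*1/16)))*(-1/2013698) = (-30 - 6*(-33/16)*(1 + 2*(-33/16)))*(-1/2013698) = (-30 - 6*(-33/16)*(1 - 33/8))*(-1/2013698) = (-30 - 6*(-33/16)*(-25/8))*(-1/2013698) = (-30 - 2475/64)*(-1/2013698) = -4395/64*(-1/2013698) = 4395/128876672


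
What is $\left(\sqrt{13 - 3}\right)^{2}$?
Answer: $10$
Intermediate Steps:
$\left(\sqrt{13 - 3}\right)^{2} = \left(\sqrt{10}\right)^{2} = 10$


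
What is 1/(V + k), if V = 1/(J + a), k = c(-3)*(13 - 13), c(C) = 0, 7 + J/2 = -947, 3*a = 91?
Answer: -5633/3 ≈ -1877.7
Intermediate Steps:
a = 91/3 (a = (⅓)*91 = 91/3 ≈ 30.333)
J = -1908 (J = -14 + 2*(-947) = -14 - 1894 = -1908)
k = 0 (k = 0*(13 - 13) = 0*0 = 0)
V = -3/5633 (V = 1/(-1908 + 91/3) = 1/(-5633/3) = -3/5633 ≈ -0.00053258)
1/(V + k) = 1/(-3/5633 + 0) = 1/(-3/5633) = -5633/3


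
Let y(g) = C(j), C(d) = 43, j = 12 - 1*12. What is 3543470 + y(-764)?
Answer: 3543513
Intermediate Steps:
j = 0 (j = 12 - 12 = 0)
y(g) = 43
3543470 + y(-764) = 3543470 + 43 = 3543513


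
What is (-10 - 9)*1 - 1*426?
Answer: -445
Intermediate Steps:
(-10 - 9)*1 - 1*426 = -19*1 - 426 = -19 - 426 = -445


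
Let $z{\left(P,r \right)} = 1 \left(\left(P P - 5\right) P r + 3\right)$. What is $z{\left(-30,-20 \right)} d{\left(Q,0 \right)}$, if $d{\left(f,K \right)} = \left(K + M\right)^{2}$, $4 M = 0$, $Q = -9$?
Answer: $0$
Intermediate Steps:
$M = 0$ ($M = \frac{1}{4} \cdot 0 = 0$)
$d{\left(f,K \right)} = K^{2}$ ($d{\left(f,K \right)} = \left(K + 0\right)^{2} = K^{2}$)
$z{\left(P,r \right)} = 3 + P r \left(-5 + P^{2}\right)$ ($z{\left(P,r \right)} = 1 \left(\left(P^{2} - 5\right) P r + 3\right) = 1 \left(\left(-5 + P^{2}\right) P r + 3\right) = 1 \left(P \left(-5 + P^{2}\right) r + 3\right) = 1 \left(P r \left(-5 + P^{2}\right) + 3\right) = 1 \left(3 + P r \left(-5 + P^{2}\right)\right) = 3 + P r \left(-5 + P^{2}\right)$)
$z{\left(-30,-20 \right)} d{\left(Q,0 \right)} = \left(3 - 20 \left(-30\right)^{3} - \left(-150\right) \left(-20\right)\right) 0^{2} = \left(3 - -540000 - 3000\right) 0 = \left(3 + 540000 - 3000\right) 0 = 537003 \cdot 0 = 0$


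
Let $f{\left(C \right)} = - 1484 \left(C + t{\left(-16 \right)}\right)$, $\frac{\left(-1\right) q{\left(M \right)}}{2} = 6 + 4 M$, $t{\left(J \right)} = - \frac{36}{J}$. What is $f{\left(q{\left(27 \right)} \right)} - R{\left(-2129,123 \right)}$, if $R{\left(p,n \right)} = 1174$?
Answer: $333839$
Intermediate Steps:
$q{\left(M \right)} = -12 - 8 M$ ($q{\left(M \right)} = - 2 \left(6 + 4 M\right) = -12 - 8 M$)
$f{\left(C \right)} = -3339 - 1484 C$ ($f{\left(C \right)} = - 1484 \left(C - \frac{36}{-16}\right) = - 1484 \left(C - - \frac{9}{4}\right) = - 1484 \left(C + \frac{9}{4}\right) = - 1484 \left(\frac{9}{4} + C\right) = -3339 - 1484 C$)
$f{\left(q{\left(27 \right)} \right)} - R{\left(-2129,123 \right)} = \left(-3339 - 1484 \left(-12 - 216\right)\right) - 1174 = \left(-3339 - -338352\right) - 1174 = \left(-3339 + 338352\right) - 1174 = 335013 - 1174 = 333839$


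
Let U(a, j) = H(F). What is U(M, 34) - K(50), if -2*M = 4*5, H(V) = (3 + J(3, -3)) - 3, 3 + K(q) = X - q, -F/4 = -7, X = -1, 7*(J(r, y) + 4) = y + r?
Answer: 50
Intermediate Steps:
J(r, y) = -4 + r/7 + y/7 (J(r, y) = -4 + (y + r)/7 = -4 + (r + y)/7 = -4 + (r/7 + y/7) = -4 + r/7 + y/7)
F = 28 (F = -4*(-7) = 28)
K(q) = -4 - q (K(q) = -3 + (-1 - q) = -4 - q)
H(V) = -4 (H(V) = (3 + (-4 + (⅐)*3 + (⅐)*(-3))) - 3 = (3 + (-4 + 3/7 - 3/7)) - 3 = (3 - 4) - 3 = -1 - 3 = -4)
M = -10 (M = -2*5 = -½*20 = -10)
U(a, j) = -4
U(M, 34) - K(50) = -4 - (-4 - 1*50) = -4 - (-4 - 50) = -4 - 1*(-54) = -4 + 54 = 50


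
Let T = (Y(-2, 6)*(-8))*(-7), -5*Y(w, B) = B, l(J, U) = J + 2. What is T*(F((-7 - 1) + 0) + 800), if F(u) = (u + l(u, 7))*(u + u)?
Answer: -344064/5 ≈ -68813.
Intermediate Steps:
l(J, U) = 2 + J
Y(w, B) = -B/5
F(u) = 2*u*(2 + 2*u) (F(u) = (u + (2 + u))*(u + u) = (2 + 2*u)*(2*u) = 2*u*(2 + 2*u))
T = -336/5 (T = (-1/5*6*(-8))*(-7) = -6/5*(-8)*(-7) = (48/5)*(-7) = -336/5 ≈ -67.200)
T*(F((-7 - 1) + 0) + 800) = -336*(4*((-7 - 1) + 0)*(1 + ((-7 - 1) + 0)) + 800)/5 = -336*(4*(-8 + 0)*(1 + (-8 + 0)) + 800)/5 = -336*(4*(-8)*(1 - 8) + 800)/5 = -336*(4*(-8)*(-7) + 800)/5 = -336*(224 + 800)/5 = -336/5*1024 = -344064/5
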